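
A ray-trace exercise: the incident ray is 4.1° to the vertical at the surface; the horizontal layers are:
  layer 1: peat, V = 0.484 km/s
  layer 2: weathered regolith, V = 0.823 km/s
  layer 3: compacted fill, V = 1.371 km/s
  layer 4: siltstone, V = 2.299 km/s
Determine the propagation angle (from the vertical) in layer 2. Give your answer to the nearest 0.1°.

Snell's law across each interface conserves sin θ / V, so sin θ_2 = V_2·sin θ₁/V₁.
sin θ_2 = 0.823 × sin 4.1° / 0.484 = 0.1216.
θ_2 = arcsin 0.1216 = 6.98°.

7.0°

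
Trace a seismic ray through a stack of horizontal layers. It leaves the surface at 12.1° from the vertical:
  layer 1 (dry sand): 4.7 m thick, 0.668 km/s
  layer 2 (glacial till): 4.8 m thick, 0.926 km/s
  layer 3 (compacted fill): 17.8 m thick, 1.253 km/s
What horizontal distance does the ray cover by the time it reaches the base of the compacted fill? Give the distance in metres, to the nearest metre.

10 m

Ray parameter p = sin 12.1° / 0.668 km/s = 3.1380e-01 s/km.
Layer 1: θ = 12.10°; offset = 4.7·tan 12.10° = 1.008 m.
Layer 2: sin θ = p·0.926 = 0.2906 → θ = 16.89°; offset = 4.8·tan 16.89° = 1.458 m.
Layer 3: sin θ = p·1.253 = 0.3932 → θ = 23.15°; offset = 17.8·tan 23.15° = 7.612 m.
Σ offsets = 10.077 m.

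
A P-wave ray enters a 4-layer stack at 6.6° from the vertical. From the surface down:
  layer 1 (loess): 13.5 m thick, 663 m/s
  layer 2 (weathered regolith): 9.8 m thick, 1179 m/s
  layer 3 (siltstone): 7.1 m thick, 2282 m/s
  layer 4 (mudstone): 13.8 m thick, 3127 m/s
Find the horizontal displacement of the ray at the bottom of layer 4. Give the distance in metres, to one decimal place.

p = sin θ₁/V₁ = sin 6.6°/663 = 1.7336e-04 s/m is conserved through the stack.
Layer 1: θ = 6.60°; offset = 13.5·tan 6.60° = 1.562 m.
Layer 2: sin θ = p·1179 = 0.2044 → θ = 11.79°; offset = 9.8·tan 11.79° = 2.046 m.
Layer 3: sin θ = p·2282 = 0.3956 → θ = 23.30°; offset = 7.1·tan 23.30° = 3.058 m.
Layer 4: sin θ = p·3127 = 0.5421 → θ = 32.83°; offset = 13.8·tan 32.83° = 8.902 m.
Total horizontal offset = 15.569 m.

15.6 m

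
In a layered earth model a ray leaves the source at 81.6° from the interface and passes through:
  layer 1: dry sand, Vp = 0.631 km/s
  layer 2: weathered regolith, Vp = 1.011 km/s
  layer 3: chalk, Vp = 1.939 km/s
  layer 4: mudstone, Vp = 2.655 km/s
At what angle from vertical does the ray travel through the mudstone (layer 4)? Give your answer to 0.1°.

From the normal: θ₁ = 90° − 81.6° = 8.4°.
Ray parameter p = sin 8.4° / 0.631 = 2.3151e-01 s/km.
sin θ_4 = p·V_4 = 2.3151e-01 × 2.655 = 0.6147.
θ_4 = arcsin 0.6147 = 37.93°.

37.9°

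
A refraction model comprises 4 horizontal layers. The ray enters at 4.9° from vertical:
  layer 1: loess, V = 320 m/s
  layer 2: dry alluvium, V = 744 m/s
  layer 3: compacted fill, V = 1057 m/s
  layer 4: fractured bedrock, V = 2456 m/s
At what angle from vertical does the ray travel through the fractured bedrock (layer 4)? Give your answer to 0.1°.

Ray parameter p = sin 4.9° / 320 = 2.6693e-04 s/m.
sin θ_4 = p·V_4 = 2.6693e-04 × 2456 = 0.6556.
θ_4 = 40.96° from the vertical.

41.0°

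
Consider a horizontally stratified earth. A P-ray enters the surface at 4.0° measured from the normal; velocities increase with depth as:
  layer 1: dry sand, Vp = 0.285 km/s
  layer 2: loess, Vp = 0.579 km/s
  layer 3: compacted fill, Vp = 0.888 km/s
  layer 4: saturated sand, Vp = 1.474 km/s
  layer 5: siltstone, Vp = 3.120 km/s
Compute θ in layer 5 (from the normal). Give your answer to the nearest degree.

Snell's law across each interface conserves sin θ / V, so sin θ_5 = V_5·sin θ₁/V₁.
sin θ_5 = 3.120 × sin 4.0° / 0.285 = 0.7636.
θ_5 = 49.79° from the vertical.

50°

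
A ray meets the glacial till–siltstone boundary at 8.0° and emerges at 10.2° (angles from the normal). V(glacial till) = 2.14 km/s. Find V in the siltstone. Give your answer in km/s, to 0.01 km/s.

sin 8.0° = 0.1392; sin 10.2° = 0.1771.
V₂ = V₁·(sin θ₂/sin θ₁) = 2.14·(0.1771/0.1392) = 2.72 km/s.

2.72 km/s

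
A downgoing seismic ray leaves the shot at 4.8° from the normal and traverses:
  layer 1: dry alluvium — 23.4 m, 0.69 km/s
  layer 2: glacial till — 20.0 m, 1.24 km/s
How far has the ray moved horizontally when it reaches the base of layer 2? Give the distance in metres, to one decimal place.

Ray parameter p = sin 4.8° / 0.69 km/s = 1.2127e-01 s/km.
Layer 1: θ = 4.80°; offset = 23.4·tan 4.80° = 1.965 m.
Layer 2: sin θ = p·1.24 = 0.1504 → θ = 8.65°; offset = 20.0·tan 8.65° = 3.042 m.
Summing the layer offsets gives 5.007 m.

5.0 m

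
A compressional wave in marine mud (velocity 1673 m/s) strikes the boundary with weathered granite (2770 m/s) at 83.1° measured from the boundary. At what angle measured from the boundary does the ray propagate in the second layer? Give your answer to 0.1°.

Convert to the normal: θ₁ = 90° − 83.1° = 6.9°.
Snell's law: sin θ₂ = (V₂/V₁)·sin θ₁ = (2770/1673)·sin 6.9° = 0.1989.
θ₂ = arcsin 0.1989 = 11.47° from the normal.
From the interface: 90° − 11.47° = 78.53°.

78.5°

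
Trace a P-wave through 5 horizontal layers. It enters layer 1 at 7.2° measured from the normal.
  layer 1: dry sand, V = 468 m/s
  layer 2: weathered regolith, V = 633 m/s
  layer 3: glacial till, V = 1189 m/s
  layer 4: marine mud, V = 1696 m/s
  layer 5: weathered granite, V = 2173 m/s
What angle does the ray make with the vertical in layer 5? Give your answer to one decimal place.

35.6°

Ray parameter p = sin 7.2° / 468 = 2.6781e-04 s/m.
sin θ_5 = p·V_5 = 2.6781e-04 × 2173 = 0.5819.
θ_5 = arcsin 0.5819 = 35.59°.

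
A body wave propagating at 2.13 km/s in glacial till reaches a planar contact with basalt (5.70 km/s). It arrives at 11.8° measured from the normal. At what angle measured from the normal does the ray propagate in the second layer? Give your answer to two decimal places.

sin θ₁/V₁ = sin θ₂/V₂ ⇒ sin θ₂ = 5.70·sin 11.8°/2.13 = 5.70·0.2045/2.13 = 0.5472.
θ₂ = arcsin 0.5472 = 33.18° from the normal.

33.18°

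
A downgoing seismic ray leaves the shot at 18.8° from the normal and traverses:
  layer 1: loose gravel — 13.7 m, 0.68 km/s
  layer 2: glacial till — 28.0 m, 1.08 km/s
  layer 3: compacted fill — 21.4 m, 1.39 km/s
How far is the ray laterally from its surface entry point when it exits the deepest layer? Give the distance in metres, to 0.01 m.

Apply Snell's law at each interface; in layer i the horizontal offset is hᵢ·tan θᵢ.
Layer 1: θ = 18.80°; offset = 13.7·tan 18.80° = 4.6639 m.
Layer 2: sin θ = 1.08·sin 18.8°/0.68 = 0.5118, θ = 30.79°; offset = 28.0·tan 30.79° = 16.6821 m.
Layer 3: sin θ = 1.39·sin 18.8°/0.68 = 0.6587, θ = 41.20°; offset = 21.4·tan 41.20° = 18.7373 m.
Σ offsets = 40.0832 m.

40.08 m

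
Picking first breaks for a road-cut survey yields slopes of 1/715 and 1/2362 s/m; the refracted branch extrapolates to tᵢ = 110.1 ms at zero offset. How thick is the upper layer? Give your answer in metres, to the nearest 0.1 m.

41.3 m

h = tᵢ·V₁·V₂ / (2·√(V₂²−V₁²)).
√(V₂²−V₁²) = √(2362² − 715²) = 2251.2 m/s.
h = 0.1101 s × 715 × 2362 / (2 × 2251.2) = 41.30 m.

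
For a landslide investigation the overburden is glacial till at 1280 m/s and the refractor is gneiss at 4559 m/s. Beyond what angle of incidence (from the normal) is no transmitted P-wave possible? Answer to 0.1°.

Critical incidence: sin θ_c = V₁/V₂ = 1280/4559 = 0.2808.
θ_c = arcsin 0.2808 = 16.31°.

16.3°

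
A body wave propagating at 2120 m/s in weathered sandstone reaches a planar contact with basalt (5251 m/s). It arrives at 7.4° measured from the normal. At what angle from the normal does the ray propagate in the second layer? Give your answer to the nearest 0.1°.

18.6°

sin θ₁/V₁ = sin θ₂/V₂ ⇒ sin θ₂ = 5251·sin 7.4°/2120 = 5251·0.1288/2120 = 0.3190.
θ₂ = arcsin 0.3190 = 18.60° from the normal.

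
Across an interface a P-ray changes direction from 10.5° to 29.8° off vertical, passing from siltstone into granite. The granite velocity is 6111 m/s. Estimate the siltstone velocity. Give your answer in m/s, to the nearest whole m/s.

Snell's law: sin 10.5°/V₁ = sin 29.8°/V₂.
V₁ = V₂·sin 10.5°/sin 29.8° = 6111 × 0.3667 = 2240.84 m/s.

2241 m/s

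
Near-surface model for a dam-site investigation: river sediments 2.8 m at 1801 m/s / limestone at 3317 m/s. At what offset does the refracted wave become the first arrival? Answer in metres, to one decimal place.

x_cross = 2h·√((V₂+V₁)/(V₂−V₁)).
(V₂+V₁)/(V₂−V₁) = (3317+1801)/(3317−1801) = 3.3760; √ = 1.8374.
x_cross = 2·2.8·1.8374 = 10.29 m.

10.3 m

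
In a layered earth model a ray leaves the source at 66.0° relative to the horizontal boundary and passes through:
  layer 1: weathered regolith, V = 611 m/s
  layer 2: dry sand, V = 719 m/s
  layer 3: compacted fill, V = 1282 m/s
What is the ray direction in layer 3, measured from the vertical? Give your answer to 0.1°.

From the normal: θ₁ = 90° − 66.0° = 24.0°.
Ray parameter p = sin 24.0° / 611 = 6.6569e-04 s/m.
sin θ_3 = p·V_3 = 6.6569e-04 × 1282 = 0.8534.
θ_3 = arcsin 0.8534 = 58.59°.

58.6°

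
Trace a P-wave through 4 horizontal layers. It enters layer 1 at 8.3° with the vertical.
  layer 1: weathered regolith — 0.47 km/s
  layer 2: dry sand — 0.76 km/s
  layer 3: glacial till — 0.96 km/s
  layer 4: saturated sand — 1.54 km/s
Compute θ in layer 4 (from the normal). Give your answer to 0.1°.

28.2°

Snell's law across each interface conserves sin θ / V, so sin θ_4 = V_4·sin θ₁/V₁.
sin θ_4 = 1.54 × sin 8.3° / 0.47 = 0.4730.
θ_4 = 28.23° from the vertical.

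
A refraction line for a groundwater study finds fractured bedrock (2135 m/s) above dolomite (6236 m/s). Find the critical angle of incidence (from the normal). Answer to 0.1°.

At critical incidence the refracted ray runs along the interface (θ₂ = 90°), so sin θ_c = V₁/V₂.
θ_c = arcsin(2135/6236) = arcsin 0.3424 = 20.02°.

20.0°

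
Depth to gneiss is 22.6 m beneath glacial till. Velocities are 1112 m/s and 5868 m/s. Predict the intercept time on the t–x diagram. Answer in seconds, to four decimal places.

0.0399 s

θ_c = arcsin(V₁/V₂) = arcsin(1112/5868) = 10.92°; cos θ_c = 0.9819.
tᵢ = 2h·cos θ_c / V₁ = 2·22.6·0.9819 / 1112 = 0.03991 s.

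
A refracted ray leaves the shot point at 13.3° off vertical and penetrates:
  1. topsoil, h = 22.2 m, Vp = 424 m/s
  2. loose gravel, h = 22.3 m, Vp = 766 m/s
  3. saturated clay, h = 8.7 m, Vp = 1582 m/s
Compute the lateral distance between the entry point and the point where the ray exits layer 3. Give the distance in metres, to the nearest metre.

Ray parameter p = sin 13.3° / 424 m/s = 5.4257e-04 s/m.
Layer 1: θ = 13.30°; offset = 22.2·tan 13.30° = 5.248 m.
Layer 2: sin θ = p·766 = 0.4156 → θ = 24.56°; offset = 22.3·tan 24.56° = 10.190 m.
Layer 3: sin θ = p·1582 = 0.8583 → θ = 59.13°; offset = 8.7·tan 59.13° = 14.555 m.
Total horizontal offset = 29.992 m.

30 m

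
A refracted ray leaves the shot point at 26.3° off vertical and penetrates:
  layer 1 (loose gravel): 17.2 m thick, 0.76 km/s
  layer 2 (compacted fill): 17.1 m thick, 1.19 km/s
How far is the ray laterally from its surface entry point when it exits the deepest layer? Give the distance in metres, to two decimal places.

Apply Snell's law at each interface; in layer i the horizontal offset is hᵢ·tan θᵢ.
Layer 1: θ = 26.30°; offset = 17.2·tan 26.30° = 8.5008 m.
Layer 2: sin θ = 1.19·sin 26.3°/0.76 = 0.6938, θ = 43.93°; offset = 17.1·tan 43.93° = 16.4719 m.
Total horizontal offset = 24.9727 m.

24.97 m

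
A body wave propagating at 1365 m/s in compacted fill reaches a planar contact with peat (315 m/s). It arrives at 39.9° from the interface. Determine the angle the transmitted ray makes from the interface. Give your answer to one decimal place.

79.8°

Convert to the normal: θ₁ = 90° − 39.9° = 50.1°.
sin θ₁/V₁ = sin θ₂/V₂ ⇒ sin θ₂ = 315·sin 50.1°/1365 = 315·0.7672/1365 = 0.1770.
θ₂ = sin⁻¹(0.1770) = 10.20° (from vertical).
From the interface: 90° − 10.20° = 79.80°.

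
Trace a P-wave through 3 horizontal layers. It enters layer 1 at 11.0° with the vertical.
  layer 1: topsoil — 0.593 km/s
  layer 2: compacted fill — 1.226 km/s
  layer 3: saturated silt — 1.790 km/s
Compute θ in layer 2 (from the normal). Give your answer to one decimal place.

Snell's law across each interface conserves sin θ / V, so sin θ_2 = V_2·sin θ₁/V₁.
sin θ_2 = 1.226 × sin 11.0° / 0.593 = 0.3945.
θ_2 = 23.23° from the vertical.

23.2°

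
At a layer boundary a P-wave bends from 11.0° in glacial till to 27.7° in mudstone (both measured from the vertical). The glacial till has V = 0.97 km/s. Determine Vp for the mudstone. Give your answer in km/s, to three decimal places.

sin 11.0° = 0.1908; sin 27.7° = 0.4648.
V₂ = V₁·(sin θ₂/sin θ₁) = 0.97·(0.4648/0.1908) = 2.363 km/s.

2.363 km/s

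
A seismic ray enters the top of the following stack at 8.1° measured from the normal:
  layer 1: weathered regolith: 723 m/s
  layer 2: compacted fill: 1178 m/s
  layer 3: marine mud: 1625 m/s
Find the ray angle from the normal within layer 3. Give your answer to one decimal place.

Snell's law across each interface conserves sin θ / V, so sin θ_3 = V_3·sin θ₁/V₁.
sin θ_3 = 1625 × sin 8.1° / 723 = 0.3167.
θ_3 = 18.46° from the vertical.

18.5°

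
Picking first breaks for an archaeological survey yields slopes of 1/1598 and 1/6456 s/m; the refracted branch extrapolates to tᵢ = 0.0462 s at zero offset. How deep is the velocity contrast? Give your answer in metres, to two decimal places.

38.10 m

θ_c = arcsin(1598/6456) = 14.33°; cos θ_c = 0.9689.
tᵢ = 2h cos θ_c/V₁ ⇒ h = tᵢ·V₁/(2 cos θ_c) = 0.0462·1598/(2·0.9689) = 38.10 m.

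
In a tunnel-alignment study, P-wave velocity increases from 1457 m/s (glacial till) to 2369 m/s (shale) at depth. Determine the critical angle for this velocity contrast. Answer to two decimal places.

37.95°

Critical incidence: sin θ_c = V₁/V₂ = 1457/2369 = 0.6150.
θ_c = arcsin 0.6150 = 37.95°.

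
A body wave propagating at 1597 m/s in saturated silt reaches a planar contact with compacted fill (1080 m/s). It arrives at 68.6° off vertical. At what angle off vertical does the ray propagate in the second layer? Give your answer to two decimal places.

39.02°

Snell's law: sin θ₂ = (V₂/V₁)·sin θ₁ = (1080/1597)·sin 68.6° = 0.6296.
θ₂ = arcsin 0.6296 = 39.02° from the normal.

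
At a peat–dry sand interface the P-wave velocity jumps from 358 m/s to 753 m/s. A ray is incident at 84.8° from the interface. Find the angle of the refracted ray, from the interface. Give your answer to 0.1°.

79.0°

Convert to the normal: θ₁ = 90° − 84.8° = 5.2°.
Snell's law: sin θ₂ = (V₂/V₁)·sin θ₁ = (753/358)·sin 5.2° = 0.1906.
θ₂ = sin⁻¹(0.1906) = 10.99° (from vertical).
From the interface: 90° − 10.99° = 79.01°.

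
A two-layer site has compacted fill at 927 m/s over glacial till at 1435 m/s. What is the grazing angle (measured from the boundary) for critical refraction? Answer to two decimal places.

At critical incidence the refracted ray runs along the interface (θ₂ = 90°), so sin θ_c = V₁/V₂.
θ_c = arcsin(927/1435) = arcsin 0.6460 = 40.24°.
Measured from the interface: 90° − 40.24° = 49.76°.

49.76°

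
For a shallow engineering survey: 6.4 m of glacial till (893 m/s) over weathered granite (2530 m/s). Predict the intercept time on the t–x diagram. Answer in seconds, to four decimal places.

0.0134 s

tᵢ = 2h·√(V₂²−V₁²)/(V₁V₂).
√(V₂²−V₁²) = √(2530²−893²) = 2367.2 m/s.
tᵢ = 2·6.4·2367.2/(893·2530) = 0.01341 s.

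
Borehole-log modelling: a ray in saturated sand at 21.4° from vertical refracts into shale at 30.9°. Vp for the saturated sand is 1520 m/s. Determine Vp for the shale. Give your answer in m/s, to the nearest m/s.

sin 21.4° = 0.3649; sin 30.9° = 0.5135.
V₂ = V₁·(sin θ₂/sin θ₁) = 1520·(0.5135/0.3649) = 2139.30 m/s.

2139 m/s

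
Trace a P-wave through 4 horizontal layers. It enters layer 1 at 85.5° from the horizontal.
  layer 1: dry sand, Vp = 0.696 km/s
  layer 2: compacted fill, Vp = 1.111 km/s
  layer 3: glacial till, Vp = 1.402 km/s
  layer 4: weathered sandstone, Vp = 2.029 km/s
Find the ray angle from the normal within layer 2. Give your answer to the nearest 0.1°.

7.2°

From the normal: θ₁ = 90° − 85.5° = 4.5°.
Snell's law across each interface conserves sin θ / V, so sin θ_2 = V_2·sin θ₁/V₁.
sin θ_2 = 1.111 × sin 4.5° / 0.696 = 0.1252.
θ_2 = 7.19° from the vertical.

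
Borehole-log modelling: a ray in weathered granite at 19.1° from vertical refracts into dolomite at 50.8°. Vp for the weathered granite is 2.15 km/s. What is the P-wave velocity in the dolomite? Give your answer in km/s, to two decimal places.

Snell's law: sin 19.1°/V₁ = sin 50.8°/V₂.
V₂ = V₁·sin 50.8°/sin 19.1° = 2.15 × 2.3683 = 5.09 km/s.

5.09 km/s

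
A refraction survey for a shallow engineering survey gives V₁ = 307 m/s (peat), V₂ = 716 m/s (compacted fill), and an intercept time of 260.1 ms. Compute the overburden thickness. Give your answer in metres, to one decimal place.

44.2 m

θ_c = arcsin(307/716) = 25.39°; cos θ_c = 0.9034.
tᵢ = 2h cos θ_c/V₁ ⇒ h = tᵢ·V₁/(2 cos θ_c) = 0.2601·307/(2·0.9034) = 44.19 m.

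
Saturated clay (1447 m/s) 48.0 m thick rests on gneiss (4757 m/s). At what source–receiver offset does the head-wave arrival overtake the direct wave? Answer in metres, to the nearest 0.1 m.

x_cross = 2h·√((V₂+V₁)/(V₂−V₁)).
(V₂+V₁)/(V₂−V₁) = (4757+1447)/(4757−1447) = 1.8743; √ = 1.3691.
x_cross = 2·48.0·1.3691 = 131.43 m.

131.4 m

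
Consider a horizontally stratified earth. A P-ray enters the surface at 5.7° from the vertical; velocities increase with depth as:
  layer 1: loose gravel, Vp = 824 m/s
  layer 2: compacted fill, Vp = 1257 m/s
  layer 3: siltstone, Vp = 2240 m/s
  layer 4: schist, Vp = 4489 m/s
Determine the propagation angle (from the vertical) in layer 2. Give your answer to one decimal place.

Ray parameter p = sin 5.7° / 824 = 1.2053e-04 s/m.
sin θ_2 = p·V_2 = 1.2053e-04 × 1257 = 0.1515.
θ_2 = arcsin 0.1515 = 8.71°.

8.7°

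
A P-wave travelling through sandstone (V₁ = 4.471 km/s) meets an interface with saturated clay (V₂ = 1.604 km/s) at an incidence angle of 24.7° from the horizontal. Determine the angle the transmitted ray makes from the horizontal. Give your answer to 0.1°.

71.0°

Angle from the normal: 90° − 24.7° = 65.3°.
Snell's law: sin θ₂ = (V₂/V₁)·sin θ₁ = (1.604/4.471)·sin 65.3° = 0.3259.
θ₂ = sin⁻¹(0.3259) = 19.02° (from vertical).
From the interface: 90° − 19.02° = 70.98°.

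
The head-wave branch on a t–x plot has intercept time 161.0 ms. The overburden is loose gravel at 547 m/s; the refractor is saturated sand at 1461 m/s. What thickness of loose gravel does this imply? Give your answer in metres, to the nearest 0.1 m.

47.5 m

θ_c = arcsin(547/1461) = 21.99°; cos θ_c = 0.9273.
tᵢ = 2h cos θ_c/V₁ ⇒ h = tᵢ·V₁/(2 cos θ_c) = 0.161·547/(2·0.9273) = 47.49 m.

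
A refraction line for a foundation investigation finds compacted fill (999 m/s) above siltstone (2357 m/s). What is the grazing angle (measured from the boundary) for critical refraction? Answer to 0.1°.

64.9°

Critical incidence: sin θ_c = V₁/V₂ = 999/2357 = 0.4238.
θ_c = arcsin 0.4238 = 25.08°.
Measured from the interface: 90° − 25.08° = 64.92°.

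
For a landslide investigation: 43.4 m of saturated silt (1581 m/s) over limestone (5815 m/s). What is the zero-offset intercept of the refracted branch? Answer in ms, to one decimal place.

52.8 ms

tᵢ = 2h·√(V₂²−V₁²)/(V₁V₂).
√(V₂²−V₁²) = √(5815²−1581²) = 5596.0 m/s.
tᵢ = 2·43.4·5596.0/(1581·5815) = 0.05283 s.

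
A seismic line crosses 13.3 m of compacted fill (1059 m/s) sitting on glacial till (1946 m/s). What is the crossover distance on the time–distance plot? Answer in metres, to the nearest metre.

x_cross = 2h·√((V₂+V₁)/(V₂−V₁)).
(V₂+V₁)/(V₂−V₁) = (1946+1059)/(1946−1059) = 3.3878; √ = 1.8406.
x_cross = 2·13.3·1.8406 = 48.96 m.

49 m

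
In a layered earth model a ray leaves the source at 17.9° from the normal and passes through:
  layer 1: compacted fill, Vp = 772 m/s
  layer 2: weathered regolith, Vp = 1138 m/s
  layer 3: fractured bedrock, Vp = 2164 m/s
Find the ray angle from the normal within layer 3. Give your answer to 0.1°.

Ray parameter p = sin 17.9° / 772 = 3.9813e-04 s/m.
sin θ_3 = p·V_3 = 3.9813e-04 × 2164 = 0.8616.
θ_3 = 59.49° from the vertical.

59.5°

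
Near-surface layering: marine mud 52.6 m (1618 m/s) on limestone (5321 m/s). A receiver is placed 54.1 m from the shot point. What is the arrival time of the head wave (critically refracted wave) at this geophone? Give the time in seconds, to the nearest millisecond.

0.072 s

t = x/V₂ + 2h·√(V₂²−V₁²)/(V₁V₂).
√(V₂²−V₁²) = √(5321²−1618²) = 5069.0 m/s; delay term = 2·52.6·5069.0/(1618·5321) = 0.06194 s.
t = 54.1/5321 + 0.06194 = 0.07211 s.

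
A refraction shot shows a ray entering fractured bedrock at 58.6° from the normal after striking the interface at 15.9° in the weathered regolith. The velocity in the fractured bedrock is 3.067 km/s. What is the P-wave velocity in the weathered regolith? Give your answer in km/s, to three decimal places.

Snell's law: sin 15.9°/V₁ = sin 58.6°/V₂.
V₁ = V₂·sin 15.9°/sin 58.6° = 3.067 × 0.3210 = 0.984 km/s.

0.984 km/s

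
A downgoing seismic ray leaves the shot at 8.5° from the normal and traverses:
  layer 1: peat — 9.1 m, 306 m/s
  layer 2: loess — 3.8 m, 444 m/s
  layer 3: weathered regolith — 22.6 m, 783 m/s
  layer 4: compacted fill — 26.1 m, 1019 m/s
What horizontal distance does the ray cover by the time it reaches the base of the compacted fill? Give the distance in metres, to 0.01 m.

26.19 m

p = sin θ₁/V₁ = sin 8.5°/306 = 4.8304e-04 s/m is conserved through the stack.
Layer 1: θ = 8.50°; offset = 9.1·tan 8.50° = 1.3600 m.
Layer 2: sin θ = p·444 = 0.2145 → θ = 12.38°; offset = 3.8·tan 12.38° = 0.8344 m.
Layer 3: sin θ = p·783 = 0.3782 → θ = 22.22°; offset = 22.6·tan 22.22° = 9.2336 m.
Layer 4: sin θ = p·1019 = 0.4922 → θ = 29.49°; offset = 26.1·tan 29.49° = 14.7584 m.
Summing the layer offsets gives 26.1865 m.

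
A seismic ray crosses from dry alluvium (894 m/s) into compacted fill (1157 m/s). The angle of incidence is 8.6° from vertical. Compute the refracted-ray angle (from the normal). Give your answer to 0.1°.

11.2°

Snell's law: sin θ₂ = (V₂/V₁)·sin θ₁ = (1157/894)·sin 8.6° = 0.1935.
θ₂ = sin⁻¹(0.1935) = 11.16° (from vertical).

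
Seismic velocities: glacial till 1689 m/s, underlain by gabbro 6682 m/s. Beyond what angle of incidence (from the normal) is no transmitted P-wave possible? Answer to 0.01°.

14.64°

At critical incidence the refracted ray runs along the interface (θ₂ = 90°), so sin θ_c = V₁/V₂.
θ_c = arcsin(1689/6682) = arcsin 0.2528 = 14.64°.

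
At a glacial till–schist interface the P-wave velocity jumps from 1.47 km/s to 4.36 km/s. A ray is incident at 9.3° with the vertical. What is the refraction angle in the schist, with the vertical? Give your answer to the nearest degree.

29°

sin θ₁/V₁ = sin θ₂/V₂ ⇒ sin θ₂ = 4.36·sin 9.3°/1.47 = 4.36·0.1616/1.47 = 0.4793.
θ₂ = sin⁻¹(0.4793) = 28.64° (from vertical).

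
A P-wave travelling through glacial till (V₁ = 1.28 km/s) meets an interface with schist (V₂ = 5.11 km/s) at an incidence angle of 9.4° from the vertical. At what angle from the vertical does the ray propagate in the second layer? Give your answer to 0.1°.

Snell's law: sin θ₂ = (V₂/V₁)·sin θ₁ = (5.11/1.28)·sin 9.4° = 0.6520.
θ₂ = arcsin 0.6520 = 40.69° from the normal.

40.7°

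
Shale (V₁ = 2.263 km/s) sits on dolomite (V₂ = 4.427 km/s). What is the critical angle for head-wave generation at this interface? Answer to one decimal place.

30.7°

At critical incidence the refracted ray runs along the interface (θ₂ = 90°), so sin θ_c = V₁/V₂.
θ_c = arcsin(2.263/4.427) = arcsin 0.5112 = 30.74°.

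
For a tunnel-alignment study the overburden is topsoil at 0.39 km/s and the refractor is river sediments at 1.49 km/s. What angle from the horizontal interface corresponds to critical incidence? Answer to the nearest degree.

Critical incidence: sin θ_c = V₁/V₂ = 0.39/1.49 = 0.2617.
θ_c = arcsin 0.2617 = 15.17°.
Measured from the interface: 90° − 15.17° = 74.83°.

75°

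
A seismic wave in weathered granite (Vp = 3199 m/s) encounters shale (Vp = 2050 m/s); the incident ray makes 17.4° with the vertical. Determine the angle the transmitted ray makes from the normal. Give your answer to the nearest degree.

Snell's law: sin θ₂ = (V₂/V₁)·sin θ₁ = (2050/3199)·sin 17.4° = 0.1916.
θ₂ = sin⁻¹(0.1916) = 11.05° (from vertical).

11°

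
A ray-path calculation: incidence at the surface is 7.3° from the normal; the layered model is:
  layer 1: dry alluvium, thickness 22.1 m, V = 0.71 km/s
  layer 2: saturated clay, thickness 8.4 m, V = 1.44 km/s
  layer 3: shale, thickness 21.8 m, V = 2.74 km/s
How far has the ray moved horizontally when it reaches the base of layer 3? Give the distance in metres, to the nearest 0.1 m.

p = sin θ₁/V₁ = sin 7.3°/0.71 = 1.7896e-01 s/km is conserved through the stack.
Layer 1: θ = 7.30°; offset = 22.1·tan 7.30° = 2.831 m.
Layer 2: sin θ = p·1.44 = 0.2577 → θ = 14.93°; offset = 8.4·tan 14.93° = 2.240 m.
Layer 3: sin θ = p·2.74 = 0.4904 → θ = 29.36°; offset = 21.8·tan 29.36° = 12.266 m.
Total horizontal offset = 17.337 m.

17.3 m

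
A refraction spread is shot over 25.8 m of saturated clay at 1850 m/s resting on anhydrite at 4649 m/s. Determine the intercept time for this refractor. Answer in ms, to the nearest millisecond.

26 ms

θ_c = arcsin(V₁/V₂) = arcsin(1850/4649) = 23.45°; cos θ_c = 0.9174.
tᵢ = 2h·cos θ_c / V₁ = 2·25.8·0.9174 / 1850 = 0.02559 s.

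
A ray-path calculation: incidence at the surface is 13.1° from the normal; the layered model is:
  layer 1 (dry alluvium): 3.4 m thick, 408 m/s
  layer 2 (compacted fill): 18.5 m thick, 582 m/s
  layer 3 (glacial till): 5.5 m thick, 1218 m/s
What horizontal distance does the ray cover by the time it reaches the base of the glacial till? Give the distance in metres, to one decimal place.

12.2 m

Apply Snell's law at each interface; in layer i the horizontal offset is hᵢ·tan θᵢ.
Layer 1: θ = 13.10°; offset = 3.4·tan 13.10° = 0.791 m.
Layer 2: sin θ = 582·sin 13.1°/408 = 0.3233, θ = 18.86°; offset = 18.5·tan 18.86° = 6.321 m.
Layer 3: sin θ = 1218·sin 13.1°/408 = 0.6766, θ = 42.58°; offset = 5.5·tan 42.58° = 5.054 m.
Σ offsets = 12.166 m.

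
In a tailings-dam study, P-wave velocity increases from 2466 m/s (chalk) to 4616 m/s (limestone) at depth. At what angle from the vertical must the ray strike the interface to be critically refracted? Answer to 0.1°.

32.3°

Critical incidence: sin θ_c = V₁/V₂ = 2466/4616 = 0.5342.
θ_c = arcsin 0.5342 = 32.29°.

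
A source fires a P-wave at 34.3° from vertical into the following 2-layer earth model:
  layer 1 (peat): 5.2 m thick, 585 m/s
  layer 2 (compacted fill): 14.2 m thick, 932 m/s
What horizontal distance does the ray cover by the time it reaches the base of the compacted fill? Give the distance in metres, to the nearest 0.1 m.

Apply Snell's law at each interface; in layer i the horizontal offset is hᵢ·tan θᵢ.
Layer 1: θ = 34.30°; offset = 5.2·tan 34.30° = 3.547 m.
Layer 2: sin θ = 932·sin 34.3°/585 = 0.8978, θ = 63.87°; offset = 14.2·tan 63.87° = 28.946 m.
Σ offsets = 32.493 m.

32.5 m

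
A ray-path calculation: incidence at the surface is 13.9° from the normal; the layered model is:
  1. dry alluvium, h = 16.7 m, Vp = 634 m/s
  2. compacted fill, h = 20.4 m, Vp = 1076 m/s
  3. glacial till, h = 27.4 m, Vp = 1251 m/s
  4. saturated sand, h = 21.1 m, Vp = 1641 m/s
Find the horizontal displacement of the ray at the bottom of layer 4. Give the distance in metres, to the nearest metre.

Apply Snell's law at each interface; in layer i the horizontal offset is hᵢ·tan θᵢ.
Layer 1: θ = 13.90°; offset = 16.7·tan 13.90° = 4.133 m.
Layer 2: sin θ = 1076·sin 13.9°/634 = 0.4077, θ = 24.06°; offset = 20.4·tan 24.06° = 9.109 m.
Layer 3: sin θ = 1251·sin 13.9°/634 = 0.4740, θ = 28.30°; offset = 27.4·tan 28.30° = 14.750 m.
Layer 4: sin θ = 1641·sin 13.9°/634 = 0.6218, θ = 38.45°; offset = 21.1·tan 38.45° = 16.752 m.
Total horizontal offset = 44.744 m.

45 m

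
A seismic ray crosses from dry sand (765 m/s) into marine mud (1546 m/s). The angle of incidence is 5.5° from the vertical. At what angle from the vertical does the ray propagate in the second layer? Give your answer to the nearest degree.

11°

sin θ₁/V₁ = sin θ₂/V₂ ⇒ sin θ₂ = 1546·sin 5.5°/765 = 1546·0.0958/765 = 0.1937.
θ₂ = sin⁻¹(0.1937) = 11.17° (from vertical).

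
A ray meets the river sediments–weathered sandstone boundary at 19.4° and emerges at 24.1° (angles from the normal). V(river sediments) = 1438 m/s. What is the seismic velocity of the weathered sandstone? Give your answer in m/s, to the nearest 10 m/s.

1770 m/s

Snell's law: sin 19.4°/V₁ = sin 24.1°/V₂.
V₂ = V₁·sin 24.1°/sin 19.4° = 1438 × 1.2293 = 1767.75 m/s.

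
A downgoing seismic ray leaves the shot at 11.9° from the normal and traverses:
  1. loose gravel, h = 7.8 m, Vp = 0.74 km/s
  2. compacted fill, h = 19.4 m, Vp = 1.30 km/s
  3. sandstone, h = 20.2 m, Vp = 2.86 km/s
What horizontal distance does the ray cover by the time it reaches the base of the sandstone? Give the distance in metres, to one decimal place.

35.8 m

Apply Snell's law at each interface; in layer i the horizontal offset is hᵢ·tan θᵢ.
Layer 1: θ = 11.90°; offset = 7.8·tan 11.90° = 1.644 m.
Layer 2: sin θ = 1.30·sin 11.9°/0.74 = 0.3623, θ = 21.24°; offset = 19.4·tan 21.24° = 7.540 m.
Layer 3: sin θ = 2.86·sin 11.9°/0.74 = 0.7970, θ = 52.84°; offset = 20.2·tan 52.84° = 26.651 m.
Summing the layer offsets gives 35.835 m.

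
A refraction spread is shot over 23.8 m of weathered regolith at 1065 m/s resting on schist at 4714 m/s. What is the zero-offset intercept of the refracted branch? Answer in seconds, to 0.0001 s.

0.0435 s

θ_c = arcsin(V₁/V₂) = arcsin(1065/4714) = 13.06°; cos θ_c = 0.9741.
tᵢ = 2h·cos θ_c / V₁ = 2·23.8·0.9741 / 1065 = 0.04354 s.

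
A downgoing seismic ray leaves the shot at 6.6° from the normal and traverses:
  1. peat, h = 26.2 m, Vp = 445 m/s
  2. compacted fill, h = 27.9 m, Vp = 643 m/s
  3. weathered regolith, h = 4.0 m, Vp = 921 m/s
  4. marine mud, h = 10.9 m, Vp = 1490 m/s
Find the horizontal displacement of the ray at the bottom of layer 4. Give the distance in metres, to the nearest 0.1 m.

13.3 m

p = sin θ₁/V₁ = sin 6.6°/445 = 2.5829e-04 s/m is conserved through the stack.
Layer 1: θ = 6.60°; offset = 26.2·tan 6.60° = 3.031 m.
Layer 2: sin θ = p·643 = 0.1661 → θ = 9.56°; offset = 27.9·tan 9.56° = 4.699 m.
Layer 3: sin θ = p·921 = 0.2379 → θ = 13.76°; offset = 4.0·tan 13.76° = 0.980 m.
Layer 4: sin θ = p·1490 = 0.3848 → θ = 22.63°; offset = 10.9·tan 22.63° = 4.545 m.
Σ offsets = 13.255 m.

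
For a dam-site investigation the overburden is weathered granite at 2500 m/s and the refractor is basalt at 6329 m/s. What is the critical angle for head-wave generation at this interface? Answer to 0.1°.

Critical incidence: sin θ_c = V₁/V₂ = 2500/6329 = 0.3950.
θ_c = arcsin 0.3950 = 23.27°.

23.3°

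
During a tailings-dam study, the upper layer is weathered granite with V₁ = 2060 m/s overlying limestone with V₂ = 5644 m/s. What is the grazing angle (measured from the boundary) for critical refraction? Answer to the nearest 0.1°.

Critical incidence: sin θ_c = V₁/V₂ = 2060/5644 = 0.3650.
θ_c = arcsin 0.3650 = 21.41°.
Measured from the interface: 90° − 21.41° = 68.59°.

68.6°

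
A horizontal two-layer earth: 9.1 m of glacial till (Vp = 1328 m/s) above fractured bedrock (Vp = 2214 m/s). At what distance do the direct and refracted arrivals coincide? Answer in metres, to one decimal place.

36.4 m

θ_c = arcsin(1328/2214) = 36.86°, so cos θ_c = 0.8001 and tᵢ = 2h cos θ_c/V₁ = 0.0110 s.
At crossover x/V₁ = x/V₂ + tᵢ ⇒ x = tᵢ/(1/V₁ − 1/V₂) = 0.01097/(7.5301e-04 − 4.5167e-04) = 36.39 m.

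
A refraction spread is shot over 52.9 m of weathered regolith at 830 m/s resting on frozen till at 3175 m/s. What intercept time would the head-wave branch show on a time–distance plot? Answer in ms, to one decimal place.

123.0 ms

θ_c = arcsin(V₁/V₂) = arcsin(830/3175) = 15.15°; cos θ_c = 0.9652.
tᵢ = 2h·cos θ_c / V₁ = 2·52.9·0.9652 / 830 = 0.12304 s.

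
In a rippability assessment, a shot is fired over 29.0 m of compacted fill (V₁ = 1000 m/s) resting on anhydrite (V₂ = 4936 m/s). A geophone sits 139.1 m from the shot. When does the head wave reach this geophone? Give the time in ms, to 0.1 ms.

85.0 ms

t = x/V₂ + 2h·√(V₂²−V₁²)/(V₁V₂).
√(V₂²−V₁²) = √(4936²−1000²) = 4833.6 m/s; delay term = 2·29.0·4833.6/(1000·4936) = 0.05680 s.
t = 139.1/4936 + 0.05680 = 0.08498 s.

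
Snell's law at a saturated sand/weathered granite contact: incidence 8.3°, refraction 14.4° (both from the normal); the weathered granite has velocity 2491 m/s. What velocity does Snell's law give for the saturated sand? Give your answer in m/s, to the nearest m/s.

sin 8.3° = 0.1444; sin 14.4° = 0.2487.
V₁ = V₂·(sin θ₁/sin θ₂) = 2491·(0.1444/0.2487) = 1445.94 m/s.

1446 m/s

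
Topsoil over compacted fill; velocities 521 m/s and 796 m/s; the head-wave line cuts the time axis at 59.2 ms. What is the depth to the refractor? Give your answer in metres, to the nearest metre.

θ_c = arcsin(521/796) = 40.88°; cos θ_c = 0.7560.
tᵢ = 2h cos θ_c/V₁ ⇒ h = tᵢ·V₁/(2 cos θ_c) = 0.0592·521/(2·0.7560) = 20.40 m.

20 m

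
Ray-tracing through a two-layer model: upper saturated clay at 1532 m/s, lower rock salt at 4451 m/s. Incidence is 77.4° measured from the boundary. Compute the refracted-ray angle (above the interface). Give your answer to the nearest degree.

51°

Convert to the normal: θ₁ = 90° − 77.4° = 12.6°.
Snell's law: sin θ₂ = (V₂/V₁)·sin θ₁ = (4451/1532)·sin 12.6° = 0.6338.
θ₂ = arcsin 0.6338 = 39.33° from the normal.
From the interface: 90° − 39.33° = 50.67°.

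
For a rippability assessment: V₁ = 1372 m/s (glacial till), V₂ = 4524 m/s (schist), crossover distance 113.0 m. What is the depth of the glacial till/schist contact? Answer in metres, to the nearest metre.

41 m

x_cross = 2h·√((V₂+V₁)/(V₂−V₁)) → h = x_cross / (2·√((V₂+V₁)/(V₂−V₁))).
√((V₂+V₁)/(V₂−V₁)) = √((4524+1372)/(4524−1372)) = 1.3677.
h = 113.0 / (2·1.3677) = 41.31 m.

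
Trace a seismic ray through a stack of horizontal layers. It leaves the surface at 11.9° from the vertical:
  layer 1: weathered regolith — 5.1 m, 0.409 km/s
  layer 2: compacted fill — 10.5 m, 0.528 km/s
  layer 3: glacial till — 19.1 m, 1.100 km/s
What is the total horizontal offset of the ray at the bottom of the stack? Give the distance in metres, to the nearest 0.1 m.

Ray parameter p = sin 11.9° / 0.409 km/s = 5.0417e-01 s/km.
Layer 1: θ = 11.90°; offset = 5.1·tan 11.90° = 1.075 m.
Layer 2: sin θ = p·0.528 = 0.2662 → θ = 15.44°; offset = 10.5·tan 15.44° = 2.900 m.
Layer 3: sin θ = p·1.100 = 0.5546 → θ = 33.68°; offset = 19.1·tan 33.68° = 12.729 m.
Total horizontal offset = 16.704 m.

16.7 m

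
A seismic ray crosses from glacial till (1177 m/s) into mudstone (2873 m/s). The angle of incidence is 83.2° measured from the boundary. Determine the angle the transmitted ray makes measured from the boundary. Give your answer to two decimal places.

73.20°

Convert to the normal: θ₁ = 90° − 83.2° = 6.8°.
Snell's law: sin θ₂ = (V₂/V₁)·sin θ₁ = (2873/1177)·sin 6.8° = 0.2890.
θ₂ = arcsin 0.2890 = 16.80° from the normal.
From the interface: 90° − 16.80° = 73.20°.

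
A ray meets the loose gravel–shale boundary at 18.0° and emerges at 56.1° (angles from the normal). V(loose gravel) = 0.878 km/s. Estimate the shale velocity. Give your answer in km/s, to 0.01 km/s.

2.36 km/s

Snell's law: sin 18.0°/V₁ = sin 56.1°/V₂.
V₂ = V₁·sin 56.1°/sin 18.0° = 0.878 × 2.6860 = 2.36 km/s.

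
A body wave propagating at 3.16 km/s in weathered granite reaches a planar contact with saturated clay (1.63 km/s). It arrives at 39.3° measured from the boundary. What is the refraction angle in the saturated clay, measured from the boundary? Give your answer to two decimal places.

66.47°

Convert to the normal: θ₁ = 90° − 39.3° = 50.7°.
Snell's law: sin θ₂ = (V₂/V₁)·sin θ₁ = (1.63/3.16)·sin 50.7° = 0.3992.
θ₂ = sin⁻¹(0.3992) = 23.53° (from vertical).
From the interface: 90° − 23.53° = 66.47°.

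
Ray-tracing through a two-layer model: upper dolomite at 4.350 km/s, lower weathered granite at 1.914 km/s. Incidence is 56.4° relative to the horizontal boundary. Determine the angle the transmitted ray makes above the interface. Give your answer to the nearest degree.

Convert to the normal: θ₁ = 90° − 56.4° = 33.6°.
sin θ₁/V₁ = sin θ₂/V₂ ⇒ sin θ₂ = 1.914·sin 33.6°/4.350 = 1.914·0.5534/4.350 = 0.2435.
θ₂ = arcsin 0.2435 = 14.09° from the normal.
From the interface: 90° − 14.09° = 75.91°.

76°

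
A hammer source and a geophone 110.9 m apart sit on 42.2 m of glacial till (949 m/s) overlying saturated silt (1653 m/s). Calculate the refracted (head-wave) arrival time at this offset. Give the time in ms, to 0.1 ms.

139.9 ms

θ_c = arcsin(V₁/V₂) = arcsin(949/1653) = 35.04°, cos θ_c = 0.8188.
Intercept time tᵢ = 2h cos θ_c / V₁ = 2·42.2·0.8188/949 = 0.07282 s.
t = x/V₂ + tᵢ = 110.9/1653 + 0.07282 = 0.13991 s.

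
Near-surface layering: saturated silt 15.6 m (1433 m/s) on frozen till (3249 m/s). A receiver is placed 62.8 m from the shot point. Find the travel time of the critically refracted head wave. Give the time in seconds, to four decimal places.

0.0389 s

θ_c = arcsin(V₁/V₂) = arcsin(1433/3249) = 26.17°, cos θ_c = 0.8975.
Intercept time tᵢ = 2h cos θ_c / V₁ = 2·15.6·0.8975/1433 = 0.01954 s.
t = x/V₂ + tᵢ = 62.8/3249 + 0.01954 = 0.03887 s.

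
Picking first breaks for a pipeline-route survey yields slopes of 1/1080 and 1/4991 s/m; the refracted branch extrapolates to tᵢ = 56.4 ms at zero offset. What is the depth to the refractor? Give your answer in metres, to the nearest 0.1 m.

31.2 m

h = tᵢ·V₁·V₂ / (2·√(V₂²−V₁²)).
√(V₂²−V₁²) = √(4991² − 1080²) = 4872.7 m/s.
h = 0.0564 s × 1080 × 4991 / (2 × 4872.7) = 31.20 m.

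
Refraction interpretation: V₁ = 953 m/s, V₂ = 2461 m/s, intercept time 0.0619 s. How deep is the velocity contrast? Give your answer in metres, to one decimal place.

32.0 m

h = tᵢ·V₁·V₂ / (2·√(V₂²−V₁²)).
√(V₂²−V₁²) = √(2461² − 953²) = 2269.0 m/s.
h = 0.0619 s × 953 × 2461 / (2 × 2269.0) = 31.99 m.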